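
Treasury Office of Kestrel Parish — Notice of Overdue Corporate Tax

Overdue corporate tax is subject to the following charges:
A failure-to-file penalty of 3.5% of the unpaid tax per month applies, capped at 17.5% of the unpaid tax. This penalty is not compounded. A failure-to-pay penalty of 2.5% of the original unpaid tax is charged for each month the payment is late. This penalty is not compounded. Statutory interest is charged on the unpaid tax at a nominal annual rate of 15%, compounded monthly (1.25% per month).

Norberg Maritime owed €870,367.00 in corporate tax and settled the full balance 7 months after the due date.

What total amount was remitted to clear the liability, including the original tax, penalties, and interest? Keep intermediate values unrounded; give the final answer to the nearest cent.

Failure-to-file: 7 × 3.5% × €870,367.00 = €213,239.92…, capped at 17.5% × €870,367.00 = €152,314.23…
Failure-to-pay penalty = 2.5% × €870,367.00 × 7 mo = €152,314.23…
Interest: €870,367.00 × ((1 + 0.0125)^7 − 1) = €870,367.00 × 0.0908505… = €79,073.2513…
Total = €870,367.00 + €304,628.4500 + €79,073.2513… = €1,254,068.70

€1,254,068.70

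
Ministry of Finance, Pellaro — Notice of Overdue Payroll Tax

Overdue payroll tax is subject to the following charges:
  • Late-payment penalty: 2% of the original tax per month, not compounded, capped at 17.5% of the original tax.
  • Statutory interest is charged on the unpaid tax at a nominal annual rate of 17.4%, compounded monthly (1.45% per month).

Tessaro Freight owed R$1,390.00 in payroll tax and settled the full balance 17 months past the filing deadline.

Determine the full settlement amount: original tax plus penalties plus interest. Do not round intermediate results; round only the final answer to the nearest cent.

R$2,018.66

Penalty (uncapped): 17 × 2% × R$1,390.00 = R$472.60; cap = 17.5% × R$1,390.00 = R$243.25 → penalty = R$243.25
Interest: R$1,390.00 × ((1 + 0.0145)^17 − 1) = R$1,390.00 × 0.2772764… = R$385.4141…
Total = R$1,390.00 + R$243.2500 + R$385.4141… = R$2,018.66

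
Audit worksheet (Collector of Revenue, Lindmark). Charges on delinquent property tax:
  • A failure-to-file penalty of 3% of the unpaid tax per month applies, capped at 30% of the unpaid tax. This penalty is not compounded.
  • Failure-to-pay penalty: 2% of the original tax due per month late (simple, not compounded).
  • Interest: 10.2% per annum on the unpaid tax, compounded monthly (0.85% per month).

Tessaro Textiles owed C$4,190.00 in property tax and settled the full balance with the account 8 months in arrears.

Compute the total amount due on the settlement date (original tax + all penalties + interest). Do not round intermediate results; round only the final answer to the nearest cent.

Failure-to-file: 8 × 3% × C$4,190.00 = C$1,005.60 (under the 30% cap)
Failure-to-pay penalty = 2% × C$4,190.00 × 8 mo = C$670.40
Interest: C$4,190.00 × ((1 + 0.0085)^8 − 1) = C$4,190.00 × 0.0700578… = C$293.5420…
Total = C$4,190.00 + C$1,676.0000 + C$293.5420… = C$6,159.54

C$6,159.54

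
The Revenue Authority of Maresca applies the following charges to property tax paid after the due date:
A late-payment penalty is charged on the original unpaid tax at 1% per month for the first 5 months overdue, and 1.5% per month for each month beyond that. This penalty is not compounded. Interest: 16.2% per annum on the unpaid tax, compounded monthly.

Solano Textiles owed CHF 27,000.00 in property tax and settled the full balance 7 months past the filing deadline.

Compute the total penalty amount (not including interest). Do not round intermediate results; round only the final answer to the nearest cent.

Penalty, months 1–5: 5 × 1% × CHF 27,000.00 = CHF 1,350.00
Penalty, months 6–7: 2 × 1.5% × CHF 27,000.00 = CHF 810.00
Total penalty = CHF 1,350.00 + CHF 810.00 = CHF 2,160.00

CHF 2,160.00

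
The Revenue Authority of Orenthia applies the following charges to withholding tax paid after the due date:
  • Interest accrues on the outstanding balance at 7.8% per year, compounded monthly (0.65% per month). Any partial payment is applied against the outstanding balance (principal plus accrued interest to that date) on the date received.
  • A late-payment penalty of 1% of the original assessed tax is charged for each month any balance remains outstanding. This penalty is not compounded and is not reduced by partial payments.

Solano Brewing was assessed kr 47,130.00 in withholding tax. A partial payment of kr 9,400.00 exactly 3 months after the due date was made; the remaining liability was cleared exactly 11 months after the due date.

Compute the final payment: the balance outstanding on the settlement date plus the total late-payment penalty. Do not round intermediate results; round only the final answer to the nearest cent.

Balance at month 3: kr 47,130.0000 × (1 + 0.0065)^3 = kr 48,055.0217…
After kr 9,400.00 payment: kr 48,055.0217… − kr 9,400.00 = kr 38,655.0217…
Balance at month 11: kr 38,655.0217… × (1 + 0.0065)^8 = kr 40,711.4110…
Penalty: 11 × 1% × kr 47,130.00 = kr 5,184.30
Final settlement = outstanding balance + penalty = kr 40,711.4110… + kr 5,184.30 = kr 45,895.71

kr 45,895.71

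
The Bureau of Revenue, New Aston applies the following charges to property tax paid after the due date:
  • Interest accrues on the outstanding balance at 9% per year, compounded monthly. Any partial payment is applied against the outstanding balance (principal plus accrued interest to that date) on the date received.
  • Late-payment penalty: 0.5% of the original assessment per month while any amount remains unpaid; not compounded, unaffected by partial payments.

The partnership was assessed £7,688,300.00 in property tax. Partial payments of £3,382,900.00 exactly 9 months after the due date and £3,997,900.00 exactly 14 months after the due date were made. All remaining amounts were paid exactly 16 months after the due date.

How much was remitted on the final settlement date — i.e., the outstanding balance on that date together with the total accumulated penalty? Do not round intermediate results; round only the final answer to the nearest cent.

Monthly rate = 9% ÷ 12 = 0.75%
Balance at month 9: £7,688,300.0000 × (1 + 0.0075)^9 = £8,223,104.5998…
After £3,382,900.00 payment: £8,223,104.5998… − £3,382,900.00 = £4,840,204.5998…
Balance at month 14: £4,840,204.5998… × (1 + 0.0075)^5 = £5,024,455.3837…
After £3,997,900.00 payment: £5,024,455.3837… − £3,997,900.00 = £1,026,555.3837…
Balance at month 16: £1,026,555.3837… × (1 + 0.0075)^2 = £1,042,011.4582…
Penalty: 16 × 0.5% × £7,688,300.00 = £615,064.00
Final settlement = outstanding balance + penalty = £1,042,011.4582… + £615,064.00 = £1,657,075.46

£1,657,075.46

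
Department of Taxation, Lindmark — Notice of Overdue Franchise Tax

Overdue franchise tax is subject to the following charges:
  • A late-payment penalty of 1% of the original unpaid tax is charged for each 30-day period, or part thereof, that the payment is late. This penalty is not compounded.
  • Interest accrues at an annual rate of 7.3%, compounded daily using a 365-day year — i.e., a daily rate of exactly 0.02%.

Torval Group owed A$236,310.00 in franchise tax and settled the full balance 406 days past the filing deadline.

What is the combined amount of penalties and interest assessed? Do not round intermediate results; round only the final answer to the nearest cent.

A$53,070.26

Penalty periods: ⌈406/30⌉ = 14; penalty = 14 × 1% × A$236,310.00 = A$33,083.40
Interest: A$236,310.00 × ((1 + 0.0002)^406 − 1) = A$236,310.00 × 0.08457899… = A$19,986.8604…
Penalties + interest = A$33,083.4000 + A$19,986.8604… = A$53,070.26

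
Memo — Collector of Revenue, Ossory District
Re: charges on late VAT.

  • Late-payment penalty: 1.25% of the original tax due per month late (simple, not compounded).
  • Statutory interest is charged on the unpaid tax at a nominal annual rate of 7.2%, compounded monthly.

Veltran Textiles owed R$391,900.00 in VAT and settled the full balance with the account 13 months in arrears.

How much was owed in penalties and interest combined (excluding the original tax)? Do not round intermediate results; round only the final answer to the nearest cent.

R$95,376.98

Late-payment penalty = 1.25% × R$391,900.00 × 13 mo = R$63,683.75
Interest (7.2%/yr ÷ 12 = 0.6%/month): R$391,900.00 × ((1 + 0.006)^13 − 1) = R$31,693.2323…
Penalties + interest = R$63,683.7500 + R$31,693.2323… = R$95,376.98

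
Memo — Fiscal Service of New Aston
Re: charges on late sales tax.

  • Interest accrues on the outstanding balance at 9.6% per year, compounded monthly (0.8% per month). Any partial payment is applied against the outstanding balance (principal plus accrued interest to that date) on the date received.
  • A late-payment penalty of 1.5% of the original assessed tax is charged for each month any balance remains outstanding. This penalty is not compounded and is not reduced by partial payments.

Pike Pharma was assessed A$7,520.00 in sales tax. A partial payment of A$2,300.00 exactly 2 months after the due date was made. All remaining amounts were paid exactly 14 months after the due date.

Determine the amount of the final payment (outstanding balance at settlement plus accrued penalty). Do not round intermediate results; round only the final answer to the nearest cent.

Balance at month 2: A$7,520.0000 × (1 + 0.008)^2 = A$7,640.8013…
After A$2,300.00 payment: A$7,640.8013… − A$2,300.00 = A$5,340.8013…
Balance at month 14: A$5,340.8013… × (1 + 0.008)^12 = A$5,876.6903…
Penalty: 14 × 1.5% × A$7,520.00 = A$1,579.20
Final settlement = outstanding balance + penalty = A$5,876.6903… + A$1,579.20 = A$7,455.89

A$7,455.89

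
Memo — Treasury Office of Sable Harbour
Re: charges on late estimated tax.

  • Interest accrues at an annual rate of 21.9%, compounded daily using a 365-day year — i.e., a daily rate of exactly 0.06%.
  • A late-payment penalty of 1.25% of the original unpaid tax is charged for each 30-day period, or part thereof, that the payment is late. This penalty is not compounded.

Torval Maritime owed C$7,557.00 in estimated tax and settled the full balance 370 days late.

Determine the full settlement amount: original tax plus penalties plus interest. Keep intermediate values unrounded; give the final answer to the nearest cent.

C$10,662.84

Penalty periods: ⌈370/30⌉ = 13; penalty = 13 × 1.25% × C$7,557.00 = C$1,228.01…
Interest: C$7,557.00 × ((1 + 0.0006)^370 − 1) = C$7,557.00 × 0.24848826… = C$1,877.8258…
Total = C$7,557.00 + C$1,228.0125 + C$1,877.8258… = C$10,662.84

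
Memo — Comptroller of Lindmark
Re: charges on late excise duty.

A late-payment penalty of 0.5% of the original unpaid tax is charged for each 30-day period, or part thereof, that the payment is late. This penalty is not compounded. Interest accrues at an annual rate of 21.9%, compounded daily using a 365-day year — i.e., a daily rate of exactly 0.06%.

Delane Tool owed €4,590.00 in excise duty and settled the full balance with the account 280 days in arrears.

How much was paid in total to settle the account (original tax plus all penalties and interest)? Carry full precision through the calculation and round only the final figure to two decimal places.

€5,658.91

Penalty periods: ⌈280/30⌉ = 10; penalty = 10 × 0.5% × €4,590.00 = €229.50
Interest: €4,590.00 × ((1 + 0.0006)^280 − 1) = €4,590.00 × 0.18287702… = €839.4055…
Total = €4,590.00 + €229.5000 + €839.4055… = €5,658.91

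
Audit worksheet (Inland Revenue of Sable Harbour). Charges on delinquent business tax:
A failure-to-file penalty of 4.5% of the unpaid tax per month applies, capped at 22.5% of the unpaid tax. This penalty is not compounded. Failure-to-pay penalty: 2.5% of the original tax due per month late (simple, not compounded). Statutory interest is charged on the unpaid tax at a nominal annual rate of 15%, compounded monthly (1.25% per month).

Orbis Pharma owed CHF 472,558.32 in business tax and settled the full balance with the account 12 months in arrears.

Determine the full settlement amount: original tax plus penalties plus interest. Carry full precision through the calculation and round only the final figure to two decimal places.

CHF 796,617.32

Failure-to-file: 12 × 4.5% × CHF 472,558.32 = CHF 255,181.49…, capped at 22.5% × CHF 472,558.32 = CHF 106,325.62…
Failure-to-pay penalty = 2.5% × CHF 472,558.32 × 12 mo = CHF 141,767.50…
Interest: CHF 472,558.32 × ((1 + 0.0125)^12 − 1) = CHF 472,558.32 × 0.1607545… = CHF 75,965.8848…
Total = CHF 472,558.32 + CHF 248,093.1180 + CHF 75,965.8848… = CHF 796,617.32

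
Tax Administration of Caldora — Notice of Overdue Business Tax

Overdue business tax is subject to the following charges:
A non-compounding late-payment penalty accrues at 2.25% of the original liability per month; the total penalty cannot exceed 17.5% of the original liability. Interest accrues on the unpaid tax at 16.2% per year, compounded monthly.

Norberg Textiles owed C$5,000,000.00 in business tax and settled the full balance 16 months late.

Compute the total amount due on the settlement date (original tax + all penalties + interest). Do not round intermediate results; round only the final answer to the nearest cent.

C$7,071,551.35

Penalty (uncapped): 16 × 2.25% × C$5,000,000.00 = C$1,800,000.00; cap = 17.5% × C$5,000,000.00 = C$875,000.00 → penalty = C$875,000.00
Interest (16.2%/yr ÷ 12 = 1.35%/month): C$5,000,000.00 × ((1 + 0.0135)^16 − 1) = C$1,196,551.3473…
Total = C$5,000,000.00 + C$875,000.0000 + C$1,196,551.3473… = C$7,071,551.35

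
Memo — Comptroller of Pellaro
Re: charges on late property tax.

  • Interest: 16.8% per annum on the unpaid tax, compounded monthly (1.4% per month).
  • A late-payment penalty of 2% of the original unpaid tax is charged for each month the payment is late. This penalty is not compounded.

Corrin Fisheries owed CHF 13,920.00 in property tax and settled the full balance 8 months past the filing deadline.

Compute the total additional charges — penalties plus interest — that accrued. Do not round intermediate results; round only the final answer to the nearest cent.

CHF 3,864.81

Late-payment penalty: 8 × 2% × CHF 13,920.00 = CHF 2,227.20
Interest: CHF 13,920.00 × ((1 + 0.014)^8 − 1) = CHF 13,920.00 × 0.1176444… = CHF 1,637.6098…
Penalties + interest = CHF 2,227.2000 + CHF 1,637.6098… = CHF 3,864.81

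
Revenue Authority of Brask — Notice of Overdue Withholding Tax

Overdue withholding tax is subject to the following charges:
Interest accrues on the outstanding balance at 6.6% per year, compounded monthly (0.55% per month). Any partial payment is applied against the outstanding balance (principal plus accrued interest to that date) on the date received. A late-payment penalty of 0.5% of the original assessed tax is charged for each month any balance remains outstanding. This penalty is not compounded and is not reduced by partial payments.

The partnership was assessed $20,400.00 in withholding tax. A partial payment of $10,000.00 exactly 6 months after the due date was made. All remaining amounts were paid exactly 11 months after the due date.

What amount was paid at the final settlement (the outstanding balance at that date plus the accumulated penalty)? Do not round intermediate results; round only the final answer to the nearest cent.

$12,512.67

Balance at month 6: $20,400.0000 × (1 + 0.0055)^6 = $21,082.5247…
After $10,000.00 payment: $21,082.5247… − $10,000.00 = $11,082.5247…
Balance at month 11: $11,082.5247… × (1 + 0.0055)^5 = $11,390.6650…
Penalty: 11 × 0.5% × $20,400.00 = $1,122.00
Final settlement = outstanding balance + penalty = $11,390.6650… + $1,122.00 = $12,512.67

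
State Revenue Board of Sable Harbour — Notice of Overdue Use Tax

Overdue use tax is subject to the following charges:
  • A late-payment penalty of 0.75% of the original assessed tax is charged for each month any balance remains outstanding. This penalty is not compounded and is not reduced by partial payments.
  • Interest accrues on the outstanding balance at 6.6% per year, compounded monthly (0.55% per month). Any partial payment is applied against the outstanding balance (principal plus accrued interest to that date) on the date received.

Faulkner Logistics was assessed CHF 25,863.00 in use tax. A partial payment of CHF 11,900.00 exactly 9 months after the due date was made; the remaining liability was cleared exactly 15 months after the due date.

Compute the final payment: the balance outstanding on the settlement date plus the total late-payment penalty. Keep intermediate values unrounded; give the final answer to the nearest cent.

Balance at month 9: CHF 25,863.0000 × (1 + 0.0055)^9 = CHF 27,171.7478…
After CHF 11,900.00 payment: CHF 27,171.7478… − CHF 11,900.00 = CHF 15,271.7478…
Balance at month 15: CHF 15,271.7478… × (1 + 0.0055)^6 = CHF 15,782.6960…
Penalty: 15 × 0.75% × CHF 25,863.00 = CHF 2,909.59…
Final settlement = outstanding balance + penalty = CHF 15,782.6960… + CHF 2,909.59… = CHF 18,692.28

CHF 18,692.28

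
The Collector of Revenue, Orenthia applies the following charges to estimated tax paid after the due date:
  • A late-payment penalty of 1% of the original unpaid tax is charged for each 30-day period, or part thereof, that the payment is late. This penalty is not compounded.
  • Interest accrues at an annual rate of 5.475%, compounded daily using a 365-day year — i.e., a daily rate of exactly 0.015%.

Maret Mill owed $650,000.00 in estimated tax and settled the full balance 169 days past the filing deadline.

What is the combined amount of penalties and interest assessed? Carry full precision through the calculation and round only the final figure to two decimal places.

$55,686.86

Penalty periods: ⌈169/30⌉ = 6; penalty = 6 × 1% × $650,000.00 = $39,000.00
Interest: $650,000.00 × ((1 + 0.00015)^169 − 1) = $650,000.00 × 0.02567209… = $16,686.8609…
Penalties + interest = $39,000.0000 + $16,686.8609… = $55,686.86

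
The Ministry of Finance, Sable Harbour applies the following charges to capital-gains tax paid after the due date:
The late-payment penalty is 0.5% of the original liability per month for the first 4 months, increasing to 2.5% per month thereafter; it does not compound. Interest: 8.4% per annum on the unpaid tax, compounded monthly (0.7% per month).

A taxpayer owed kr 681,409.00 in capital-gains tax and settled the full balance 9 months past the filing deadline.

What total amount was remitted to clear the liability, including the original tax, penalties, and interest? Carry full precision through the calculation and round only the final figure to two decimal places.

Penalty, months 1–4: 4 × 0.5% × kr 681,409.00 = kr 13,628.18
Penalty, months 5–9: 5 × 2.5% × kr 681,409.00 = kr 85,176.13…
Interest: kr 681,409.00 × ((1 + 0.007)^9 − 1) = kr 681,409.00 × 0.0647931… = kr 44,150.6128…
Total = kr 681,409.00 + kr 98,804.3050 + kr 44,150.6128… = kr 824,363.92

kr 824,363.92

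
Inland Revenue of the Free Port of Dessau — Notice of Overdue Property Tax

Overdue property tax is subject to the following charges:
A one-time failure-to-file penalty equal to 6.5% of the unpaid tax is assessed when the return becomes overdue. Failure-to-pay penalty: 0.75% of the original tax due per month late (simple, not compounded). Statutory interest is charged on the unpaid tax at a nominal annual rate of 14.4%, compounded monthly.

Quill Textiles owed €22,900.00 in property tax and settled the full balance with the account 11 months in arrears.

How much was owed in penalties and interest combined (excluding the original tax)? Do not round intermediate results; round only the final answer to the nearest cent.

Failure-to-file penalty: 6.5% × €22,900.00 = €1,488.50
Failure-to-pay penalty = 0.75% × €22,900.00 × 11 mo = €1,889.25
Interest (14.4%/yr ÷ 12 = 1.2%/month): €22,900.00 × ((1 + 0.012)^11 − 1) = €3,210.8566…
Penalties + interest = €3,377.7500 + €3,210.8566… = €6,588.61

€6,588.61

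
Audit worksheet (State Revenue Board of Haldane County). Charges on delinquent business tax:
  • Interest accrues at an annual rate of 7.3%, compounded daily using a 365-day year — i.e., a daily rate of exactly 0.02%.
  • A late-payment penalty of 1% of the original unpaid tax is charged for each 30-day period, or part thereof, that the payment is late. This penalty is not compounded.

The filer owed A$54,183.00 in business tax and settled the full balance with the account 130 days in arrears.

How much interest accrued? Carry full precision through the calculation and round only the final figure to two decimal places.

Interest: A$54,183.00 × ((1 + 0.0002)^130 − 1) = A$54,183.00 × 0.02633828… = A$1,427.0870…

A$1,427.09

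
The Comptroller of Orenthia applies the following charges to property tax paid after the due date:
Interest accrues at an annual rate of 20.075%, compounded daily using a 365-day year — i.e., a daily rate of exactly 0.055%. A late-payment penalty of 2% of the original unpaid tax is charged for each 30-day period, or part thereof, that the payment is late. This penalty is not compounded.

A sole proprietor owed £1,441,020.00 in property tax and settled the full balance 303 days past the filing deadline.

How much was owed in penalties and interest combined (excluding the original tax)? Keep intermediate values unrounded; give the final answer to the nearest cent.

Penalty periods: ⌈303/30⌉ = 11; penalty = 11 × 2% × £1,441,020.00 = £317,024.40
Interest: £1,441,020.00 × ((1 + 0.00055)^303 − 1) = £1,441,020.00 × 0.18128661… = £261,237.6241…
Penalties + interest = £317,024.4000 + £261,237.6241… = £578,262.02

£578,262.02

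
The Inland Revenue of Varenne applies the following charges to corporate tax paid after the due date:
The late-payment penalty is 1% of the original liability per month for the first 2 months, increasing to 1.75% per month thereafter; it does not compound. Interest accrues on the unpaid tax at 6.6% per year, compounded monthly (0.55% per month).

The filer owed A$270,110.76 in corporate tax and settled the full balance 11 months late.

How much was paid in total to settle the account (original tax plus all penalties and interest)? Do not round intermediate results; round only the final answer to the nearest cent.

A$334,854.01

Penalty, months 1–2: 2 × 1% × A$270,110.76 = A$5,402.22…
Penalty, months 3–11: 9 × 1.75% × A$270,110.76 = A$42,542.44…
Interest: A$270,110.76 × ((1 + 0.0055)^11 − 1) = A$270,110.76 × 0.0621915… = A$16,798.5950…
Total = A$270,110.76 + A$47,944.6599 + A$16,798.5950… = A$334,854.01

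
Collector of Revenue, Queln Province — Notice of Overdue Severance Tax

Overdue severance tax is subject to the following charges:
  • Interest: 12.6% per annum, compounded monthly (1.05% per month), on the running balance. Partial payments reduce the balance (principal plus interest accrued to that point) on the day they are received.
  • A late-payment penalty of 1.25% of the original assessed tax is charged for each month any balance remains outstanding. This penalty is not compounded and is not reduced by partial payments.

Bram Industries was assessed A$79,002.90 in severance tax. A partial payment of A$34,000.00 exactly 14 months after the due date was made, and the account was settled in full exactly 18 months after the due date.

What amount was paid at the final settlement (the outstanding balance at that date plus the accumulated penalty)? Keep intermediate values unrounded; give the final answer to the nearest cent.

A$77,669.75

Balance at month 14: A$79,002.9000 × (1 + 0.0105)^14 = A$91,443.2143…
After A$34,000.00 payment: A$91,443.2143… − A$34,000.00 = A$57,443.2143…
Balance at month 18: A$57,443.2143… × (1 + 0.0105)^4 = A$59,894.0947…
Penalty: 18 × 1.25% × A$79,002.90 = A$17,775.65…
Final settlement = outstanding balance + penalty = A$59,894.0947… + A$17,775.65… = A$77,669.75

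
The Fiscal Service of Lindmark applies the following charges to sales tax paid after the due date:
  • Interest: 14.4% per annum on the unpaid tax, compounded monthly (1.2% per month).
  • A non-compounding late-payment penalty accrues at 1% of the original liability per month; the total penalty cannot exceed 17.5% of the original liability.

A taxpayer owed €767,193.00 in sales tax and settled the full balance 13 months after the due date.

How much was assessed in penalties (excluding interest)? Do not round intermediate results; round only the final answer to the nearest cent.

€99,735.09

Penalty: 13 × 1% × €767,193.00 = €99,735.09 (below the 17.5% cap of €134,258.78…)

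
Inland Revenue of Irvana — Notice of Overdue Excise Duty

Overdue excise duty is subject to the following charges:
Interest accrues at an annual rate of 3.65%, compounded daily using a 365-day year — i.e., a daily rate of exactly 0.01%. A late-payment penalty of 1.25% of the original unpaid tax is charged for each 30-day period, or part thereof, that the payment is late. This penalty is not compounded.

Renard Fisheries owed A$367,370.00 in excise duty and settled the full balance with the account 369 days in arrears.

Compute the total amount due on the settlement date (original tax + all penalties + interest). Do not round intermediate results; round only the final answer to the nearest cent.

A$440,876.09

Penalty periods: ⌈369/30⌉ = 13; penalty = 13 × 1.25% × A$367,370.00 = A$59,697.63…
Interest: A$367,370.00 × ((1 + 0.0001)^369 − 1) = A$367,370.00 × 0.03758734… = A$13,808.4620…
Total = A$367,370.00 + A$59,697.6250 + A$13,808.4620… = A$440,876.09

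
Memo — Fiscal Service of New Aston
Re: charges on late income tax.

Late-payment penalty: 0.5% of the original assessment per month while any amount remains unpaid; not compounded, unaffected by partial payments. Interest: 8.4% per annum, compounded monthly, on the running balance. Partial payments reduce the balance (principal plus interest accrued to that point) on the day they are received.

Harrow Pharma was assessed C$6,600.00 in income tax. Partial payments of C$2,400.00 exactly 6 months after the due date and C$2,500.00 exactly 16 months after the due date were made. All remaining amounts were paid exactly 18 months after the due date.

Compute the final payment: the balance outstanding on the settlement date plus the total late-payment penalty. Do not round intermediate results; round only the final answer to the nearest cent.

Monthly rate = 8.4% ÷ 12 = 0.7%
Balance at month 6: C$6,600.0000 × (1 + 0.007)^6 = C$6,882.0965…
After C$2,400.00 payment: C$6,882.0965… − C$2,400.00 = C$4,482.0965…
Balance at month 16: C$4,482.0965… × (1 + 0.007)^10 = C$4,805.9131…
After C$2,500.00 payment: C$4,805.9131… − C$2,500.00 = C$2,305.9131…
Balance at month 18: C$2,305.9131… × (1 + 0.007)^2 = C$2,338.3088…
Penalty: 18 × 0.5% × C$6,600.00 = C$594.00
Final settlement = outstanding balance + penalty = C$2,338.3088… + C$594.00 = C$2,932.31

C$2,932.31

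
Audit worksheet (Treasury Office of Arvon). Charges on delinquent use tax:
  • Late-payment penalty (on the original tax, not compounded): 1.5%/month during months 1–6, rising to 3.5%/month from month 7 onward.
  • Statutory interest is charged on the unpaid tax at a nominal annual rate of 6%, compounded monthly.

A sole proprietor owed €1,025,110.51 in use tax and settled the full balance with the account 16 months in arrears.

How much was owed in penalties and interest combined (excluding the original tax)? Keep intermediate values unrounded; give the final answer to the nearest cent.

Penalty, months 1–6: 6 × 1.5% × €1,025,110.51 = €92,259.95…
Penalty, months 7–16: 10 × 3.5% × €1,025,110.51 = €358,788.68…
Interest (6%/yr ÷ 12 = 0.5%/month): €1,025,110.51 × ((1 + 0.005)^16 − 1) = €85,157.1103…
Penalties + interest = €451,048.6244 + €85,157.1103… = €536,205.73

€536,205.73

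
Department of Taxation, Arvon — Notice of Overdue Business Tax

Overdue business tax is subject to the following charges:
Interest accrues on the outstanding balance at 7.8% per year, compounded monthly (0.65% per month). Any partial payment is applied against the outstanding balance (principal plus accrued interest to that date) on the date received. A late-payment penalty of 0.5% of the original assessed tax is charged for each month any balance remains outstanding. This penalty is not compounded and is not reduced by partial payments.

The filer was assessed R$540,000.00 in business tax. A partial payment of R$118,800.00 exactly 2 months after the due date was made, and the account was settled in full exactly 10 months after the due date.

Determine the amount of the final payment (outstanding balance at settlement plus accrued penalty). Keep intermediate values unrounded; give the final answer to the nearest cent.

Balance at month 2: R$540,000.0000 × (1 + 0.0065)^2 = R$547,042.8150
After R$118,800.00 payment: R$547,042.8150 − R$118,800.00 = R$428,242.8150
Balance at month 10: R$428,242.8150 × (1 + 0.0065)^8 = R$451,024.6924…
Penalty: 10 × 0.5% × R$540,000.00 = R$27,000.00
Final settlement = outstanding balance + penalty = R$451,024.6924… + R$27,000.00 = R$478,024.69

R$478,024.69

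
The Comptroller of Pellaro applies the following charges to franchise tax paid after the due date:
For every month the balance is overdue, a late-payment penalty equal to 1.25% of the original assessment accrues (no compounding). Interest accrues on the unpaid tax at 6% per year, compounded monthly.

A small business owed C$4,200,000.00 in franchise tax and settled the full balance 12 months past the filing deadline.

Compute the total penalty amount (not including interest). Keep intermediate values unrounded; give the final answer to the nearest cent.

Late-payment penalty: 12 × 1.25% × C$4,200,000.00 = C$630,000.00

C$630,000.00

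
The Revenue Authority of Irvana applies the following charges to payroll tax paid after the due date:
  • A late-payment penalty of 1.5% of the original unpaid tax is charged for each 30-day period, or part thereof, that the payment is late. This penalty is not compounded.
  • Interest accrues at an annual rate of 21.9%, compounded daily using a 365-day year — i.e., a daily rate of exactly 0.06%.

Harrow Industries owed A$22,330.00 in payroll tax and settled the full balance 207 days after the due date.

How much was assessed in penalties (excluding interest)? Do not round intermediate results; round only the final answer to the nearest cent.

Penalty periods: ⌈207/30⌉ = 7; penalty = 7 × 1.5% × A$22,330.00 = A$2,344.65

A$2,344.65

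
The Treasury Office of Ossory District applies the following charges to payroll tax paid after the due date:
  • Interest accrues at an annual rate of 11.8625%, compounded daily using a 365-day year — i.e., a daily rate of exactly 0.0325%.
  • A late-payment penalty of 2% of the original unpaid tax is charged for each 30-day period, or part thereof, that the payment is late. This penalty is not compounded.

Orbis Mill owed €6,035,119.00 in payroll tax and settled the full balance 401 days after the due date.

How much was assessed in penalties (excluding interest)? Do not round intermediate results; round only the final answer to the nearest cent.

Penalty periods: ⌈401/30⌉ = 14; penalty = 14 × 2% × €6,035,119.00 = €1,689,833.32

€1,689,833.32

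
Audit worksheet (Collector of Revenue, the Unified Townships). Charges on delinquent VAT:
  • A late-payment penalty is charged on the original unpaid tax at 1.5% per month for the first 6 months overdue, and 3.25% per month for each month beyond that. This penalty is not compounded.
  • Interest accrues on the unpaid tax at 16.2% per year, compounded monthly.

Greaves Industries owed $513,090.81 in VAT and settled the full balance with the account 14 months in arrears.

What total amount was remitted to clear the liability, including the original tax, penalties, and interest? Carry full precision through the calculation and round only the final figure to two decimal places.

Penalty, months 1–6: 6 × 1.5% × $513,090.81 = $46,178.17…
Penalty, months 7–14: 8 × 3.25% × $513,090.81 = $133,403.61…
Interest (16.2%/yr ÷ 12 = 1.35%/month): $513,090.81 × ((1 + 0.0135)^14 − 1) = $105,960.6874…
Total = $513,090.81 + $179,581.7835 + $105,960.6874… = $798,633.28

$798,633.28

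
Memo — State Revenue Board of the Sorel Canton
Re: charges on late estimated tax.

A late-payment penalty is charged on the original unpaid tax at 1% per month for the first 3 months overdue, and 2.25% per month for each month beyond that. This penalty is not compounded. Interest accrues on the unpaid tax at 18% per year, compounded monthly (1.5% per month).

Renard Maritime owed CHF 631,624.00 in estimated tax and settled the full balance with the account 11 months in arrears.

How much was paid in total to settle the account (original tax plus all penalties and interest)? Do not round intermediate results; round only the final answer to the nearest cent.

CHF 876,661.86

Penalty, months 1–3: 3 × 1% × CHF 631,624.00 = CHF 18,948.72
Penalty, months 4–11: 8 × 2.25% × CHF 631,624.00 = CHF 113,692.32
Interest: CHF 631,624.00 × ((1 + 0.015)^11 − 1) = CHF 631,624.00 × 0.1779489… = CHF 112,396.8196…
Total = CHF 631,624.00 + CHF 132,641.0400 + CHF 112,396.8196… = CHF 876,661.86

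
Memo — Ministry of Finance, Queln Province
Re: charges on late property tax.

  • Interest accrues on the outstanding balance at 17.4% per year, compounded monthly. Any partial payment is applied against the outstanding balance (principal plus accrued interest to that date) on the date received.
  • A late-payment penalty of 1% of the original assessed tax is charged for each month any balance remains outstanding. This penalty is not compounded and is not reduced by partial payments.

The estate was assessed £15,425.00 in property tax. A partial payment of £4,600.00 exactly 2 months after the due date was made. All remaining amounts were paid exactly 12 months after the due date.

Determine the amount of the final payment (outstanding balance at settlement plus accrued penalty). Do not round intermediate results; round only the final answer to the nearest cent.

£14,872.44

Monthly rate = 17.4% ÷ 12 = 1.45%
Balance at month 2: £15,425.0000 × (1 + 0.0145)^2 = £15,875.5681…
After £4,600.00 payment: £15,875.5681… − £4,600.00 = £11,275.5681…
Balance at month 12: £11,275.5681… × (1 + 0.0145)^10 = £13,021.4380…
Penalty: 12 × 1% × £15,425.00 = £1,851.00
Final settlement = outstanding balance + penalty = £13,021.4380… + £1,851.00 = £14,872.44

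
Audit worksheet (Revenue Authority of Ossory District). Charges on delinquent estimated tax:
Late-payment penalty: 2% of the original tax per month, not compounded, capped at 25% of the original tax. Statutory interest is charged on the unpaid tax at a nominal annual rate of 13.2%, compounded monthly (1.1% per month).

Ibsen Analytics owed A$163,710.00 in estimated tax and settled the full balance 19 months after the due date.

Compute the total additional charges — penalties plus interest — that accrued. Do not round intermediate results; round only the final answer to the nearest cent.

Penalty (uncapped): 19 × 2% × A$163,710.00 = A$62,209.80; cap = 25% × A$163,710.00 = A$40,927.50 → penalty = A$40,927.50
Interest: A$163,710.00 × ((1 + 0.011)^19 − 1) = A$163,710.00 × 0.2310394… = A$37,823.4617…
Penalties + interest = A$40,927.5000 + A$37,823.4617… = A$78,750.96

A$78,750.96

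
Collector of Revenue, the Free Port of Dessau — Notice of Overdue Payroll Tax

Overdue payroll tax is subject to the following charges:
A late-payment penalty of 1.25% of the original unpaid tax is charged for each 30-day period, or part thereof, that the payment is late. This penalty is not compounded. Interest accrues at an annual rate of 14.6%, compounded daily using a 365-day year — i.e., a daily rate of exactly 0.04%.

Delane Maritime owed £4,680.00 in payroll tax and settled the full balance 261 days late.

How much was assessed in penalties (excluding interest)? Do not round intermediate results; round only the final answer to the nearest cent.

Penalty periods: ⌈261/30⌉ = 9; penalty = 9 × 1.25% × £4,680.00 = £526.50

£526.50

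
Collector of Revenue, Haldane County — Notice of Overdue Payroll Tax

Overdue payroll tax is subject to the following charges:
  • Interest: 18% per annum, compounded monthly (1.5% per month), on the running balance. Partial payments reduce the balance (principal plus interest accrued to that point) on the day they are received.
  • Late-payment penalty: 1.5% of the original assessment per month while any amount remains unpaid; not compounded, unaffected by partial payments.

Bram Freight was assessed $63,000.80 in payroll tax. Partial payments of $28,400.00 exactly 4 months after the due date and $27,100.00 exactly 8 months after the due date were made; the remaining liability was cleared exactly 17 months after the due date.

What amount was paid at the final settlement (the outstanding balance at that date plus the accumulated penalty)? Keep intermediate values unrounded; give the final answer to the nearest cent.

Balance at month 4: $63,000.8000 × (1 + 0.015)^4 = $66,866.7528…
After $28,400.00 payment: $66,866.7528… − $28,400.00 = $38,466.7528…
Balance at month 8: $38,466.7528… × (1 + 0.015)^4 = $40,827.2093…
After $27,100.00 payment: $40,827.2093… − $27,100.00 = $13,727.2093…
Balance at month 17: $13,727.2093… × (1 + 0.015)^9 = $15,695.5535…
Penalty: 17 × 1.5% × $63,000.80 = $16,065.20…
Final settlement = outstanding balance + penalty = $15,695.5535… + $16,065.20… = $31,760.76

$31,760.76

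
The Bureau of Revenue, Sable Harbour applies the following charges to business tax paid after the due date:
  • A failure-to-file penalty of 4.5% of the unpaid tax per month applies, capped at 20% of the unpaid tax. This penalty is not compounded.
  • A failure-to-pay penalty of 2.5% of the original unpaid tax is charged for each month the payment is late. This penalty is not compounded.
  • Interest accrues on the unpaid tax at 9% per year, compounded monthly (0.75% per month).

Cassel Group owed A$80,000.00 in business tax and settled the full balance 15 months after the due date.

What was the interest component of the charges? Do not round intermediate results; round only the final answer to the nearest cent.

A$9,488.21

Interest: A$80,000.00 × ((1 + 0.0075)^15 − 1) = A$80,000.00 × 0.1186026… = A$9,488.2075…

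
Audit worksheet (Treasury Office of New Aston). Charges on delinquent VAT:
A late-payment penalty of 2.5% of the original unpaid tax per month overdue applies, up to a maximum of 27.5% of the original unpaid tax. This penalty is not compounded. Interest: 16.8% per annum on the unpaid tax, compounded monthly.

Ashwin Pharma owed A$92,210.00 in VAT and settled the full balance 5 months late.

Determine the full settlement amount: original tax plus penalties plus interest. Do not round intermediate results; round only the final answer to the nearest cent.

Penalty: 5 × 2.5% × A$92,210.00 = A$11,526.25 (below the 27.5% cap of A$25,357.75)
Interest (16.8%/yr ÷ 12 = 1.4%/month): A$92,210.00 × ((1 + 0.014)^5 − 1) = A$6,637.9796…
Total = A$92,210.00 + A$11,526.2500 + A$6,637.9796… = A$110,374.23

A$110,374.23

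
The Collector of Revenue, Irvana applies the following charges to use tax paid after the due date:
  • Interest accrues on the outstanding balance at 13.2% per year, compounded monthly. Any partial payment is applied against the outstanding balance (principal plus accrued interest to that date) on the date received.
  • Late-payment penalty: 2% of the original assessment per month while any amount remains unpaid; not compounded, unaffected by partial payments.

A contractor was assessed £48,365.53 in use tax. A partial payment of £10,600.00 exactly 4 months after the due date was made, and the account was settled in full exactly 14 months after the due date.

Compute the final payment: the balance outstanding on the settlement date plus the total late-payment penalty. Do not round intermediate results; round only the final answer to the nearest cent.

£58,087.44

Monthly rate = 13.2% ÷ 12 = 1.1%
Balance at month 4: £48,365.5300 × (1 + 0.011)^4 = £50,528.9849…
After £10,600.00 payment: £50,528.9849… − £10,600.00 = £39,928.9849…
Balance at month 14: £39,928.9849… × (1 + 0.011)^10 = £44,545.0884…
Penalty: 14 × 2% × £48,365.53 = £13,542.35…
Final settlement = outstanding balance + penalty = £44,545.0884… + £13,542.35… = £58,087.44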